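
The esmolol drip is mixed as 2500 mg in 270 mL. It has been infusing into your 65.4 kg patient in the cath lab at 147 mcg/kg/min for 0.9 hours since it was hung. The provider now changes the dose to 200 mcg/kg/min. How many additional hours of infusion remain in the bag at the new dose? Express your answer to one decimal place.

Initial rate:
Dose = 147 mcg/kg/min × 65.4 kg = 9613.8 mcg/min
9613.8 mcg/min × 60 min/hr = 576828 mcg/hr
Concentration = 2500 mg ÷ 270 mL = 9.259259 mg/mL = 9259.259 mcg/mL
Rate = 576828 mcg/hr ÷ 9259.259 mcg/mL = 62.29742 mL/hr
Volume infused so far = 62.29742 mL/hr × 0.9 hr = 56.06768 mL
Volume remaining = 270 − 56.06768 = 213.9323 mL
New rate:
Dose = 200 mcg/kg/min × 65.4 kg = 13080 mcg/min
13080 mcg/min × 60 min/hr = 784800 mcg/hr
Rate = 784800 mcg/hr ÷ 9259.259 mcg/mL = 84.7584 mL/hr
Time remaining = 213.9323 mL ÷ 84.7584 mL/hr = 2.524025 hr

2.5 hours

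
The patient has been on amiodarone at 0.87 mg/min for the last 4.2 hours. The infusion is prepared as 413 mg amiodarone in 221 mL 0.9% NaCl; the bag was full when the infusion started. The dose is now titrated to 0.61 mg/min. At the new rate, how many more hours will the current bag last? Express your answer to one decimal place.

Initial rate:
0.87 mg/min × 60 min/hr = 52.2 mg/hr
Concentration = 413 mg ÷ 221 mL = 1.868778 mg/mL
Rate = 52.2 mg/hr ÷ 1.868778 mg/mL = 27.93269 mL/hr
Volume infused so far = 27.93269 mL/hr × 4.2 hr = 117.3173 mL
Volume remaining = 221 − 117.3173 = 103.6827 mL
New rate:
0.61 mg/min × 60 min/hr = 36.6 mg/hr
Rate = 36.6 mg/hr ÷ 1.868778 mg/mL = 19.58499 mL/hr
Time remaining = 103.6827 mL ÷ 19.58499 mL/hr = 5.293989 hr

5.3 hours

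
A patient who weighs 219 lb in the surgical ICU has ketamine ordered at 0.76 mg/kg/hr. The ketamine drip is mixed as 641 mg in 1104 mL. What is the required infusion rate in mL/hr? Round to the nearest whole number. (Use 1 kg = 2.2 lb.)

130 mL/hr

Weight = 219 lb ÷ 2.2 lb/kg = 99.54545 kg
Dose = 0.76 mg/kg/hr × 99.54545 kg = 75.65455 mg/hr
Concentration = 641 mg ÷ 1104 mL = 0.5806159 mg/mL
Rate = 75.65455 mg/hr ÷ 0.5806159 mg/mL = 130.3005 mL/hr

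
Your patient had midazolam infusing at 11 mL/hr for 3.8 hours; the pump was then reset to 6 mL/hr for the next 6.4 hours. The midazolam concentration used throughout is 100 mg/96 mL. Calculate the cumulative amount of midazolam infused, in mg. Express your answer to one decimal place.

83.5 mg

Concentration = 100 mg ÷ 96 mL = 1.041667 mg/mL
Stage 1: 11 mL/hr × 3.8 hr = 41.8 mL → 41.8 mL × 1.041667 mg/mL = 43.54167 mg
Stage 2: 6 mL/hr × 6.4 hr = 38.4 mL → 38.4 mL × 1.041667 mg/mL = 40 mg
Total = 43.54167 + 40 = 83.54167 mg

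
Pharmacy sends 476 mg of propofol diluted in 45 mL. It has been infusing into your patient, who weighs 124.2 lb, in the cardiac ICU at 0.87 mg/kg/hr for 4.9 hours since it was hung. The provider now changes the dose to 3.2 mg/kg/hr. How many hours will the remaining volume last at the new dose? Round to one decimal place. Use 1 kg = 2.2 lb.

1.3 hours

Initial rate:
Weight = 124.2 lb ÷ 2.2 lb/kg = 56.45455 kg
Dose = 0.87 mg/kg/hr × 56.45455 kg = 49.11545 mg/hr
Concentration = 476 mg ÷ 45 mL = 10.57778 mg/mL
Rate = 49.11545 mg/hr ÷ 10.57778 mg/mL = 4.643268 mL/hr
Volume infused so far = 4.643268 mL/hr × 4.9 hr = 22.75201 mL
Volume remaining = 45 − 22.75201 = 22.24799 mL
New rate:
Dose = 3.2 mg/kg/hr × 56.45455 kg = 180.6545 mg/hr
Rate = 180.6545 mg/hr ÷ 10.57778 mg/mL = 17.07869 mL/hr
Time remaining = 22.24799 mL ÷ 17.07869 mL/hr = 1.302676 hr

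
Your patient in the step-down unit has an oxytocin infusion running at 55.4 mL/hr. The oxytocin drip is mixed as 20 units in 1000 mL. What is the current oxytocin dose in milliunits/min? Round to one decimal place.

18.5 milliunits/min

Concentration = 20 units ÷ 1000 mL = 0.02 units/mL = 20 milliunits/mL
Drug rate = 55.4 mL/hr × 20 milliunits/mL = 1108 milliunits/hr
1108 milliunits/hr ÷ 60 min/hr = 18.46667 milliunits/min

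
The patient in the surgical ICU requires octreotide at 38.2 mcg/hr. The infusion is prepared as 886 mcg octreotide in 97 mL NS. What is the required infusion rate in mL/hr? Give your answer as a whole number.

4 mL/hr

Concentration = 886 mcg ÷ 97 mL = 9.134021 mcg/mL
Rate = 38.2 mcg/hr ÷ 9.134021 mcg/mL = 4.182167 mL/hr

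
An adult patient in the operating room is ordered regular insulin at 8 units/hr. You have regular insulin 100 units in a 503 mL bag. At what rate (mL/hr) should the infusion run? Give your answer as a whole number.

Concentration = 100 units ÷ 503 mL = 0.1988072 units/mL
Rate = 8 units/hr ÷ 0.1988072 units/mL = 40.24 mL/hr

40 mL/hr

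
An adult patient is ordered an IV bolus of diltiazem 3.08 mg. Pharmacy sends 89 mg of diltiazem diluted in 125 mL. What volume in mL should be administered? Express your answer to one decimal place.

Concentration = 89 mg ÷ 125 mL = 0.712 mg/mL
Volume = 3.08 mg ÷ 0.712 mg/mL = 4.325843 mL

4.3 mL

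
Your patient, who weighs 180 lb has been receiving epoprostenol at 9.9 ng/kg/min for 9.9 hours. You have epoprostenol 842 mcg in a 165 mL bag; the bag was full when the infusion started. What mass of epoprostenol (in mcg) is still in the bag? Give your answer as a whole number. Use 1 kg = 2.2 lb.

361 mcg

Weight = 180 lb ÷ 2.2 lb/kg = 81.81818 kg
Dose = 9.9 ng/kg/min × 81.81818 kg = 810 ng/min
810 ng/min × 60 min/hr = 48600 ng/hr
Concentration = 842 mcg ÷ 165 mL = 5.10303 mcg/mL = 5103.03 ng/mL
Rate = 48600 ng/hr ÷ 5103.03 ng/mL = 9.523753 mL/hr
Volume infused = 9.523753 mL/hr × 9.9 hr = 94.28515 mL
Volume remaining = 165 − 94.28515 = 70.71485 mL
Drug remaining = 70.71485 mL × 5103.03 ng/mL = 360860 ng = 360.86 mcg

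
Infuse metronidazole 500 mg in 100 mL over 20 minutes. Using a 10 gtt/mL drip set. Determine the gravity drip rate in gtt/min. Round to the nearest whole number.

50 gtt/min

100 mL ÷ (20 min) = 5 mL/min
5 mL/min × 10 gtt/mL = 50 gtt/min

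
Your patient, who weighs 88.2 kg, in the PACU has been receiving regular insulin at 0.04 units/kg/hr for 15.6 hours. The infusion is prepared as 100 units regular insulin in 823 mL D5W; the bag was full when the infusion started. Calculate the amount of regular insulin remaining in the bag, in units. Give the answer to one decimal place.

45.0 units

Dose = 0.04 units/kg/hr × 88.2 kg = 3.528 units/hr
Concentration = 100 units ÷ 823 mL = 0.1215067 units/mL
Rate = 3.528 units/hr ÷ 0.1215067 units/mL = 29.03544 mL/hr
Volume infused = 29.03544 mL/hr × 15.6 hr = 452.9529 mL
Volume remaining = 823 − 452.9529 = 370.0471 mL
Drug remaining = 370.0471 mL × 0.1215067 units/mL = 44.9632 units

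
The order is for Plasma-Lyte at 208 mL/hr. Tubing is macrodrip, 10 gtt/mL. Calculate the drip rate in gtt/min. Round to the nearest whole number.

35 gtt/min

208 mL/hr ÷ 60 min/hr = 3.466667 mL/min
3.466667 mL/min × 10 gtt/mL = 34.66667 gtt/min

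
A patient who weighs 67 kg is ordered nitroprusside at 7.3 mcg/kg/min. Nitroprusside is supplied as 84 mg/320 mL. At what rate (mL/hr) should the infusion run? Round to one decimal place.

111.8 mL/hr

Dose = 7.3 mcg/kg/min × 67 kg = 489.1 mcg/min
489.1 mcg/min × 60 min/hr = 29346 mcg/hr
Concentration = 84 mg ÷ 320 mL = 0.2625 mg/mL = 262.5 mcg/mL
Rate = 29346 mcg/hr ÷ 262.5 mcg/mL = 111.7943 mL/hr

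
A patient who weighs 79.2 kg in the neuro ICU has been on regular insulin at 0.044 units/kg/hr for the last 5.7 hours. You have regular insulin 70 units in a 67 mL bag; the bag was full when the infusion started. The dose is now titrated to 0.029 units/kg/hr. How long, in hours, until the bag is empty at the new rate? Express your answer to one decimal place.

21.8 hours

Initial rate:
Dose = 0.044 units/kg/hr × 79.2 kg = 3.4848 units/hr
Concentration = 70 units ÷ 67 mL = 1.044776 units/mL
Rate = 3.4848 units/hr ÷ 1.044776 units/mL = 3.335451 mL/hr
Volume infused so far = 3.335451 mL/hr × 5.7 hr = 19.01207 mL
Volume remaining = 67 − 19.01207 = 47.98793 mL
New rate:
Dose = 0.029 units/kg/hr × 79.2 kg = 2.2968 units/hr
Rate = 2.2968 units/hr ÷ 1.044776 units/mL = 2.198366 mL/hr
Time remaining = 47.98793 mL ÷ 2.198366 mL/hr = 21.82891 hr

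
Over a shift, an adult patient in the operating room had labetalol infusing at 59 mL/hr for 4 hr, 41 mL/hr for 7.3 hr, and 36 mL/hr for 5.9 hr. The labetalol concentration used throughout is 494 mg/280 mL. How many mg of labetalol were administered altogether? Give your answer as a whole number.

1319 mg

Concentration = 494 mg ÷ 280 mL = 1.764286 mg/mL
Stage 1: 59 mL/hr × 4 hr = 236 mL → 236 mL × 1.764286 mg/mL = 416.3714 mg
Stage 2: 41 mL/hr × 7.3 hr = 299.3 mL → 299.3 mL × 1.764286 mg/mL = 528.0507 mg
Stage 3: 36 mL/hr × 5.9 hr = 212.4 mL → 212.4 mL × 1.764286 mg/mL = 374.7343 mg
Total = 416.3714 + 528.0507 + 374.7343 = 1319.156 mg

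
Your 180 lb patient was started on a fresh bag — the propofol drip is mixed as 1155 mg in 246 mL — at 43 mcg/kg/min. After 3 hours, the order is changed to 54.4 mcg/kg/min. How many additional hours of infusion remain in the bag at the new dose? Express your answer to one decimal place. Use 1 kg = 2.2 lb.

Initial rate:
Weight = 180 lb ÷ 2.2 lb/kg = 81.81818 kg
Dose = 43 mcg/kg/min × 81.81818 kg = 3518.182 mcg/min
3518.182 mcg/min × 60 min/hr = 211090.9 mcg/hr
Concentration = 1155 mg ÷ 246 mL = 4.695122 mg/mL = 4695.122 mcg/mL
Rate = 211090.9 mcg/hr ÷ 4695.122 mcg/mL = 44.95962 mL/hr
Volume infused so far = 44.95962 mL/hr × 3 hr = 134.8789 mL
Volume remaining = 246 − 134.8789 = 111.1211 mL
New rate:
Dose = 54.4 mcg/kg/min × 81.81818 kg = 4450.909 mcg/min
4450.909 mcg/min × 60 min/hr = 267054.5 mcg/hr
Rate = 267054.5 mcg/hr ÷ 4695.122 mcg/mL = 56.87915 mL/hr
Time remaining = 111.1211 mL ÷ 56.87915 mL/hr = 1.953636 hr

2.0 hours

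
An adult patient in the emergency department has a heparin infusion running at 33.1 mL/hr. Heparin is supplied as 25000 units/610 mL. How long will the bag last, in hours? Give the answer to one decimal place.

Duration = 610 mL ÷ 33.1 mL/hr = 18.429 hr

18.4 hours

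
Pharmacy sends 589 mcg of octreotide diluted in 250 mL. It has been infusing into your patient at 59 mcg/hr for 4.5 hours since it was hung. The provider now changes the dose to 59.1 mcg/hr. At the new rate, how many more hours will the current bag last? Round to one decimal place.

Initial rate:
Concentration = 589 mcg ÷ 250 mL = 2.356 mcg/mL
Rate = 59 mcg/hr ÷ 2.356 mcg/mL = 25.04244 mL/hr
Volume infused so far = 25.04244 mL/hr × 4.5 hr = 112.691 mL
Volume remaining = 250 − 112.691 = 137.309 mL
New rate:
Rate = 59.1 mcg/hr ÷ 2.356 mcg/mL = 25.08489 mL/hr
Time remaining = 137.309 mL ÷ 25.08489 mL/hr = 5.473773 hr

5.5 hours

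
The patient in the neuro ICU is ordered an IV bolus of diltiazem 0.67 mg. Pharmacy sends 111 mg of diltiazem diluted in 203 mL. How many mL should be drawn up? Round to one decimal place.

1.2 mL

Concentration = 111 mg ÷ 203 mL = 0.546798 mg/mL
Volume = 0.67 mg ÷ 0.546798 mg/mL = 1.225315 mL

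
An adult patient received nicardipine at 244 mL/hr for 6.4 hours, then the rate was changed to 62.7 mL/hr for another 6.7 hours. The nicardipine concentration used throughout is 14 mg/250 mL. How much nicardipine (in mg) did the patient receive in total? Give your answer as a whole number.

Concentration = 14 mg ÷ 250 mL = 0.056 mg/mL
Stage 1: 244 mL/hr × 6.4 hr = 1561.6 mL → 1561.6 mL × 0.056 mg/mL = 87.4496 mg
Stage 2: 62.7 mL/hr × 6.7 hr = 420.09 mL → 420.09 mL × 0.056 mg/mL = 23.52504 mg
Total = 87.4496 + 23.52504 = 110.9746 mg

111 mg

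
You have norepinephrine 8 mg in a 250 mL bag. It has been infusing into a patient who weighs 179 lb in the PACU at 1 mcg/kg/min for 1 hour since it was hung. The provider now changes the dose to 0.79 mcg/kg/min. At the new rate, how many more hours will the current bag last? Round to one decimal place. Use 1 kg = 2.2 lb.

0.8 hours

Initial rate:
Weight = 179 lb ÷ 2.2 lb/kg = 81.36364 kg
Dose = 1 mcg/kg/min × 81.36364 kg = 81.36364 mcg/min
81.36364 mcg/min × 60 min/hr = 4881.818 mcg/hr
Concentration = 8 mg ÷ 250 mL = 0.032 mg/mL = 32 mcg/mL
Rate = 4881.818 mcg/hr ÷ 32 mcg/mL = 152.5568 mL/hr
Volume infused so far = 152.5568 mL/hr × 1 hr = 152.5568 mL
Volume remaining = 250 − 152.5568 = 97.44318 mL
New rate:
Dose = 0.79 mcg/kg/min × 81.36364 kg = 64.27727 mcg/min
64.27727 mcg/min × 60 min/hr = 3856.636 mcg/hr
Rate = 3856.636 mcg/hr ÷ 32 mcg/mL = 120.5199 mL/hr
Time remaining = 97.44318 mL ÷ 120.5199 mL/hr = 0.8085237 hr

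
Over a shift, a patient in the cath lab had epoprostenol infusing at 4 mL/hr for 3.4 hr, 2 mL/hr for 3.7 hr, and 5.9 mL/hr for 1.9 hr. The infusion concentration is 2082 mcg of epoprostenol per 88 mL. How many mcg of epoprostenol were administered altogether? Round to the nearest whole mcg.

Concentration = 2082 mcg ÷ 88 mL = 23.65909 mcg/mL
Stage 1: 4 mL/hr × 3.4 hr = 13.6 mL → 13.6 mL × 23.65909 mcg/mL = 321.7636 mcg
Stage 2: 2 mL/hr × 3.7 hr = 7.4 mL → 7.4 mL × 23.65909 mcg/mL = 175.0773 mcg
Stage 3: 5.9 mL/hr × 1.9 hr = 11.21 mL → 11.21 mL × 23.65909 mcg/mL = 265.2184 mcg
Total = 321.7636 + 175.0773 + 265.2184 = 762.0593 mcg

762 mcg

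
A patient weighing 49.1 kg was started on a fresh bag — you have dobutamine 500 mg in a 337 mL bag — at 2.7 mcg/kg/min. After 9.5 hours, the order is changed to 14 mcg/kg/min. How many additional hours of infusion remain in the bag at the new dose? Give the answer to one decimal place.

10.3 hours

Initial rate:
Dose = 2.7 mcg/kg/min × 49.1 kg = 132.57 mcg/min
132.57 mcg/min × 60 min/hr = 7954.2 mcg/hr
Concentration = 500 mg ÷ 337 mL = 1.48368 mg/mL = 1483.68 mcg/mL
Rate = 7954.2 mcg/hr ÷ 1483.68 mcg/mL = 5.361131 mL/hr
Volume infused so far = 5.361131 mL/hr × 9.5 hr = 50.93074 mL
Volume remaining = 337 − 50.93074 = 286.0693 mL
New rate:
Dose = 14 mcg/kg/min × 49.1 kg = 687.4 mcg/min
687.4 mcg/min × 60 min/hr = 41244 mcg/hr
Rate = 41244 mcg/hr ÷ 1483.68 mcg/mL = 27.79846 mL/hr
Time remaining = 286.0693 mL ÷ 27.79846 mL/hr = 10.29083 hr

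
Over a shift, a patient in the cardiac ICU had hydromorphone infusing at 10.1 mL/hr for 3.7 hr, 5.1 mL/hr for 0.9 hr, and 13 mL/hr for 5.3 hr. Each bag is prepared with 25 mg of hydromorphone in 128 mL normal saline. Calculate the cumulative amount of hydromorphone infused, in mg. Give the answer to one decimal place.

21.7 mg

Concentration = 25 mg ÷ 128 mL = 0.1953125 mg/mL
Stage 1: 10.1 mL/hr × 3.7 hr = 37.37 mL → 37.37 mL × 0.1953125 mg/mL = 7.298828 mg
Stage 2: 5.1 mL/hr × 0.9 hr = 4.59 mL → 4.59 mL × 0.1953125 mg/mL = 0.8964844 mg
Stage 3: 13 mL/hr × 5.3 hr = 68.9 mL → 68.9 mL × 0.1953125 mg/mL = 13.45703 mg
Total = 7.298828 + 0.8964844 + 13.45703 = 21.65234 mg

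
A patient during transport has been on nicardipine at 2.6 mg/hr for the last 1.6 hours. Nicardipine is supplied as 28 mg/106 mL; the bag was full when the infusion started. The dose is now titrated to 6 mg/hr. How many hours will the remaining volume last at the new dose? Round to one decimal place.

Initial rate:
Concentration = 28 mg ÷ 106 mL = 0.2641509 mg/mL
Rate = 2.6 mg/hr ÷ 0.2641509 mg/mL = 9.842857 mL/hr
Volume infused so far = 9.842857 mL/hr × 1.6 hr = 15.74857 mL
Volume remaining = 106 − 15.74857 = 90.25143 mL
New rate:
Rate = 6 mg/hr ÷ 0.2641509 mg/mL = 22.71429 mL/hr
Time remaining = 90.25143 mL ÷ 22.71429 mL/hr = 3.973333 hr

4.0 hours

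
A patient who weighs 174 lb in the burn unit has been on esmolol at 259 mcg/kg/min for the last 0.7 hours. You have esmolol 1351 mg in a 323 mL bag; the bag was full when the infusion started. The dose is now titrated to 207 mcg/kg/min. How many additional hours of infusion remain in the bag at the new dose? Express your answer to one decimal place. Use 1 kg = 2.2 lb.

0.5 hours

Initial rate:
Weight = 174 lb ÷ 2.2 lb/kg = 79.09091 kg
Dose = 259 mcg/kg/min × 79.09091 kg = 20484.55 mcg/min
20484.55 mcg/min × 60 min/hr = 1229073 mcg/hr
Concentration = 1351 mg ÷ 323 mL = 4.182663 mg/mL = 4182.663 mcg/mL
Rate = 1229073 mcg/hr ÷ 4182.663 mcg/mL = 293.8494 mL/hr
Volume infused so far = 293.8494 mL/hr × 0.7 hr = 205.6946 mL
Volume remaining = 323 − 205.6946 = 117.3054 mL
New rate:
Dose = 207 mcg/kg/min × 79.09091 kg = 16371.82 mcg/min
16371.82 mcg/min × 60 min/hr = 982309.1 mcg/hr
Rate = 982309.1 mcg/hr ÷ 4182.663 mcg/mL = 234.8526 mL/hr
Time remaining = 117.3054 mL ÷ 234.8526 mL/hr = 0.4994854 hr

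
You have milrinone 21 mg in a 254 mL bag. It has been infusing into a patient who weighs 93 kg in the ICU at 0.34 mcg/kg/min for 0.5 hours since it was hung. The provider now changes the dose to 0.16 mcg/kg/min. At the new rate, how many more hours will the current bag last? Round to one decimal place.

Initial rate:
Dose = 0.34 mcg/kg/min × 93 kg = 31.62 mcg/min
31.62 mcg/min × 60 min/hr = 1897.2 mcg/hr
Concentration = 21 mg ÷ 254 mL = 0.08267717 mg/mL = 82.67717 mcg/mL
Rate = 1897.2 mcg/hr ÷ 82.67717 mcg/mL = 22.94709 mL/hr
Volume infused so far = 22.94709 mL/hr × 0.5 hr = 11.47354 mL
Volume remaining = 254 − 11.47354 = 242.5265 mL
New rate:
Dose = 0.16 mcg/kg/min × 93 kg = 14.88 mcg/min
14.88 mcg/min × 60 min/hr = 892.8 mcg/hr
Rate = 892.8 mcg/hr ÷ 82.67717 mcg/mL = 10.79863 mL/hr
Time remaining = 242.5265 mL ÷ 10.79863 mL/hr = 22.45901 hr

22.5 hours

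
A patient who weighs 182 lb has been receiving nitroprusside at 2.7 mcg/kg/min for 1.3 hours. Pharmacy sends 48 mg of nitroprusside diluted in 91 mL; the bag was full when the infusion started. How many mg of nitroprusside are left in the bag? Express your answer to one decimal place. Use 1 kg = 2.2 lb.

Weight = 182 lb ÷ 2.2 lb/kg = 82.72727 kg
Dose = 2.7 mcg/kg/min × 82.72727 kg = 223.3636 mcg/min
223.3636 mcg/min × 60 min/hr = 13401.82 mcg/hr
Concentration = 48 mg ÷ 91 mL = 0.5274725 mg/mL = 527.4725 mcg/mL
Rate = 13401.82 mcg/hr ÷ 527.4725 mcg/mL = 25.40761 mL/hr
Volume infused = 25.40761 mL/hr × 1.3 hr = 33.0299 mL
Volume remaining = 91 − 33.0299 = 57.9701 mL
Drug remaining = 57.9701 mL × 527.4725 mcg/mL = 30577.64 mcg = 30.57764 mg

30.6 mg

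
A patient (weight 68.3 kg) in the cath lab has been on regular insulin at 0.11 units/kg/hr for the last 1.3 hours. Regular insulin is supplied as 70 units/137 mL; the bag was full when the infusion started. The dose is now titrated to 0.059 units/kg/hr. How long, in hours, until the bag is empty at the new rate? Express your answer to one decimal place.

14.9 hours

Initial rate:
Dose = 0.11 units/kg/hr × 68.3 kg = 7.513 units/hr
Concentration = 70 units ÷ 137 mL = 0.5109489 units/mL
Rate = 7.513 units/hr ÷ 0.5109489 units/mL = 14.70401 mL/hr
Volume infused so far = 14.70401 mL/hr × 1.3 hr = 19.11522 mL
Volume remaining = 137 − 19.11522 = 117.8848 mL
New rate:
Dose = 0.059 units/kg/hr × 68.3 kg = 4.0297 units/hr
Rate = 4.0297 units/hr ÷ 0.5109489 units/mL = 7.886699 mL/hr
Time remaining = 117.8848 mL ÷ 7.886699 mL/hr = 14.94729 hr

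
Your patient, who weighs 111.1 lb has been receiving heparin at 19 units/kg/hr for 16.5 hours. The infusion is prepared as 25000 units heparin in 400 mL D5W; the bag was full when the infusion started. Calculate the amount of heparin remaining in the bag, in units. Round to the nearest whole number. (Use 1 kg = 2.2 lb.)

9168 units

Weight = 111.1 lb ÷ 2.2 lb/kg = 50.5 kg
Dose = 19 units/kg/hr × 50.5 kg = 959.5 units/hr
Concentration = 25000 units ÷ 400 mL = 62.5 units/mL
Rate = 959.5 units/hr ÷ 62.5 units/mL = 15.352 mL/hr
Volume infused = 15.352 mL/hr × 16.5 hr = 253.308 mL
Volume remaining = 400 − 253.308 = 146.692 mL
Drug remaining = 146.692 mL × 62.5 units/mL = 9168.25 units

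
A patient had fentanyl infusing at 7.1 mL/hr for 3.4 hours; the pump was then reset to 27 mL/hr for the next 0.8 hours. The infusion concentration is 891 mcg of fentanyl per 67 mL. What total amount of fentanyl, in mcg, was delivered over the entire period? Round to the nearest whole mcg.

Concentration = 891 mcg ÷ 67 mL = 13.29851 mcg/mL
Stage 1: 7.1 mL/hr × 3.4 hr = 24.14 mL → 24.14 mL × 13.29851 mcg/mL = 321.026 mcg
Stage 2: 27 mL/hr × 0.8 hr = 21.6 mL → 21.6 mL × 13.29851 mcg/mL = 287.2478 mcg
Total = 321.026 + 287.2478 = 608.2737 mcg

608 mcg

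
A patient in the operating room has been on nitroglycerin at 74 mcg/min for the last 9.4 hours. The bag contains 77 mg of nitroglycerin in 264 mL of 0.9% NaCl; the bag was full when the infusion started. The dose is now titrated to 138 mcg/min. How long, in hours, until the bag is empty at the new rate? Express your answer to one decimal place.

Initial rate:
74 mcg/min × 60 min/hr = 4440 mcg/hr
Concentration = 77 mg ÷ 264 mL = 0.2916667 mg/mL = 291.6667 mcg/mL
Rate = 4440 mcg/hr ÷ 291.6667 mcg/mL = 15.22286 mL/hr
Volume infused so far = 15.22286 mL/hr × 9.4 hr = 143.0949 mL
Volume remaining = 264 − 143.0949 = 120.9051 mL
New rate:
138 mcg/min × 60 min/hr = 8280 mcg/hr
Rate = 8280 mcg/hr ÷ 291.6667 mcg/mL = 28.38857 mL/hr
Time remaining = 120.9051 mL ÷ 28.38857 mL/hr = 4.258937 hr

4.3 hours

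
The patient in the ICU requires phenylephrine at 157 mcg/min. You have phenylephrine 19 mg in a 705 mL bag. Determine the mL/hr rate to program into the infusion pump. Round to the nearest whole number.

350 mL/hr

157 mcg/min × 60 min/hr = 9420 mcg/hr
Concentration = 19 mg ÷ 705 mL = 0.02695035 mg/mL = 26.95035 mcg/mL
Rate = 9420 mcg/hr ÷ 26.95035 mcg/mL = 349.5316 mL/hr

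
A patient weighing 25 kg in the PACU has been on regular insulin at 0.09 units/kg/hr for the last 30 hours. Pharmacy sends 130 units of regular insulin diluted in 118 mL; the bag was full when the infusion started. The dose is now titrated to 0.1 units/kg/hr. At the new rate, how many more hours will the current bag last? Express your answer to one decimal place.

25.0 hours

Initial rate:
Dose = 0.09 units/kg/hr × 25 kg = 2.25 units/hr
Concentration = 130 units ÷ 118 mL = 1.101695 units/mL
Rate = 2.25 units/hr ÷ 1.101695 units/mL = 2.042308 mL/hr
Volume infused so far = 2.042308 mL/hr × 30 hr = 61.26923 mL
Volume remaining = 118 − 61.26923 = 56.73077 mL
New rate:
Dose = 0.1 units/kg/hr × 25 kg = 2.5 units/hr
Rate = 2.5 units/hr ÷ 1.101695 units/mL = 2.269231 mL/hr
Time remaining = 56.73077 mL ÷ 2.269231 mL/hr = 25 hr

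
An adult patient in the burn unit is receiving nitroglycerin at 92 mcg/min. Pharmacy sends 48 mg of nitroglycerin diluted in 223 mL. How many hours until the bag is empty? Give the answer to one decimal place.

92 mcg/min × 60 min/hr = 5520 mcg/hr
Concentration = 48 mg ÷ 223 mL = 0.2152466 mg/mL = 215.2466 mcg/mL
Rate = 5520 mcg/hr ÷ 215.2466 mcg/mL = 25.645 mL/hr
Duration = 223 mL ÷ 25.645 mL/hr = 8.695652 hr

8.7 hours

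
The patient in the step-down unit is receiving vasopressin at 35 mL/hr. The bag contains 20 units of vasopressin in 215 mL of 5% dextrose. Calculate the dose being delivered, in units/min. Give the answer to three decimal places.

0.054 units/min

Concentration = 20 units ÷ 215 mL = 0.09302326 units/mL
Drug rate = 35 mL/hr × 0.09302326 units/mL = 3.255814 units/hr
3.255814 units/hr ÷ 60 min/hr = 0.05426357 units/min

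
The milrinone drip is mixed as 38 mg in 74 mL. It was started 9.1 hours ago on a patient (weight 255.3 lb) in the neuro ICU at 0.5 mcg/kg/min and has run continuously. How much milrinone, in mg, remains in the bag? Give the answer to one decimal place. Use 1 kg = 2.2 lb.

6.3 mg

Weight = 255.3 lb ÷ 2.2 lb/kg = 116.0455 kg
Dose = 0.5 mcg/kg/min × 116.0455 kg = 58.02273 mcg/min
58.02273 mcg/min × 60 min/hr = 3481.364 mcg/hr
Concentration = 38 mg ÷ 74 mL = 0.5135135 mg/mL = 513.5135 mcg/mL
Rate = 3481.364 mcg/hr ÷ 513.5135 mcg/mL = 6.779498 mL/hr
Volume infused = 6.779498 mL/hr × 9.1 hr = 61.69343 mL
Volume remaining = 74 − 61.69343 = 12.30657 mL
Drug remaining = 12.30657 mL × 513.5135 mcg/mL = 6319.591 mcg = 6.319591 mg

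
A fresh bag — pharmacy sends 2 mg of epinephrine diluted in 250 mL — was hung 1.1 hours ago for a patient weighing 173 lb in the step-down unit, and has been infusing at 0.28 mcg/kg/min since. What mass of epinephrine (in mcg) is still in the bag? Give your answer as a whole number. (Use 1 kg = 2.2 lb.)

Weight = 173 lb ÷ 2.2 lb/kg = 78.63636 kg
Dose = 0.28 mcg/kg/min × 78.63636 kg = 22.01818 mcg/min
22.01818 mcg/min × 60 min/hr = 1321.091 mcg/hr
Concentration = 2 mg ÷ 250 mL = 0.008 mg/mL = 8 mcg/mL
Rate = 1321.091 mcg/hr ÷ 8 mcg/mL = 165.1364 mL/hr
Volume infused = 165.1364 mL/hr × 1.1 hr = 181.65 mL
Volume remaining = 250 − 181.65 = 68.35 mL
Drug remaining = 68.35 mL × 8 mcg/mL = 546.8 mcg

547 mcg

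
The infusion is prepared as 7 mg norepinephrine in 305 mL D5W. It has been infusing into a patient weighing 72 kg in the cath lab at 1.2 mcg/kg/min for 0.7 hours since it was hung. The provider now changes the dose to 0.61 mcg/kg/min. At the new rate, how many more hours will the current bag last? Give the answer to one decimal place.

1.3 hours

Initial rate:
Dose = 1.2 mcg/kg/min × 72 kg = 86.4 mcg/min
86.4 mcg/min × 60 min/hr = 5184 mcg/hr
Concentration = 7 mg ÷ 305 mL = 0.02295082 mg/mL = 22.95082 mcg/mL
Rate = 5184 mcg/hr ÷ 22.95082 mcg/mL = 225.8743 mL/hr
Volume infused so far = 225.8743 mL/hr × 0.7 hr = 158.112 mL
Volume remaining = 305 − 158.112 = 146.888 mL
New rate:
Dose = 0.61 mcg/kg/min × 72 kg = 43.92 mcg/min
43.92 mcg/min × 60 min/hr = 2635.2 mcg/hr
Rate = 2635.2 mcg/hr ÷ 22.95082 mcg/mL = 114.8194 mL/hr
Time remaining = 146.888 mL ÷ 114.8194 mL/hr = 1.279296 hr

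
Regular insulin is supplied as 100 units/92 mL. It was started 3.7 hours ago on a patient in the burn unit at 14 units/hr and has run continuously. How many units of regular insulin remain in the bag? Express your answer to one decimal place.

48.2 units

Concentration = 100 units ÷ 92 mL = 1.086957 units/mL
Rate = 14 units/hr ÷ 1.086957 units/mL = 12.88 mL/hr
Volume infused = 12.88 mL/hr × 3.7 hr = 47.656 mL
Volume remaining = 92 − 47.656 = 44.344 mL
Drug remaining = 44.344 mL × 1.086957 units/mL = 48.2 units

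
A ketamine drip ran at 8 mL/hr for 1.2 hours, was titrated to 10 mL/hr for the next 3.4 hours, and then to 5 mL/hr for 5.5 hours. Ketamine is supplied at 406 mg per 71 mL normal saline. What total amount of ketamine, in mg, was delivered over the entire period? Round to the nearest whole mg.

Concentration = 406 mg ÷ 71 mL = 5.71831 mg/mL
Stage 1: 8 mL/hr × 1.2 hr = 9.6 mL → 9.6 mL × 5.71831 mg/mL = 54.89577 mg
Stage 2: 10 mL/hr × 3.4 hr = 34 mL → 34 mL × 5.71831 mg/mL = 194.4225 mg
Stage 3: 5 mL/hr × 5.5 hr = 27.5 mL → 27.5 mL × 5.71831 mg/mL = 157.2535 mg
Total = 54.89577 + 194.4225 + 157.2535 = 406.5718 mg

407 mg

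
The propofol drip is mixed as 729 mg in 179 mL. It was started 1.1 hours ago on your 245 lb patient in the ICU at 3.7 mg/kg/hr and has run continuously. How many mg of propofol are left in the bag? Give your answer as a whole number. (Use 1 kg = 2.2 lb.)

Weight = 245 lb ÷ 2.2 lb/kg = 111.3636 kg
Dose = 3.7 mg/kg/hr × 111.3636 kg = 412.0455 mg/hr
Concentration = 729 mg ÷ 179 mL = 4.072626 mg/mL
Rate = 412.0455 mg/hr ÷ 4.072626 mg/mL = 101.1744 mL/hr
Volume infused = 101.1744 mL/hr × 1.1 hr = 111.2918 mL
Volume remaining = 179 − 111.2918 = 67.70816 mL
Drug remaining = 67.70816 mL × 4.072626 mg/mL = 275.75 mg

276 mg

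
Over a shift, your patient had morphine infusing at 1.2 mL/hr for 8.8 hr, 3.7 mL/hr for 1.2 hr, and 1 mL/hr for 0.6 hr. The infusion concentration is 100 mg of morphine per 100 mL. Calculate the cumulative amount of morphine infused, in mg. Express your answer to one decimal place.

Concentration = 100 mg ÷ 100 mL = 1 mg/mL
Stage 1: 1.2 mL/hr × 8.8 hr = 10.56 mL → 10.56 mL × 1 mg/mL = 10.56 mg
Stage 2: 3.7 mL/hr × 1.2 hr = 4.44 mL → 4.44 mL × 1 mg/mL = 4.44 mg
Stage 3: 1 mL/hr × 0.6 hr = 0.6 mL → 0.6 mL × 1 mg/mL = 0.6 mg
Total = 10.56 + 4.44 + 0.6 = 15.6 mg

15.6 mg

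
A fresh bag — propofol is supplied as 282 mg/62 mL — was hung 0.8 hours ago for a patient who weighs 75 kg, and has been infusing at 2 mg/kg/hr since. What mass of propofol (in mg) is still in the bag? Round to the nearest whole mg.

162 mg

Dose = 2 mg/kg/hr × 75 kg = 150 mg/hr
Concentration = 282 mg ÷ 62 mL = 4.548387 mg/mL
Rate = 150 mg/hr ÷ 4.548387 mg/mL = 32.97872 mL/hr
Volume infused = 32.97872 mL/hr × 0.8 hr = 26.38298 mL
Volume remaining = 62 − 26.38298 = 35.61702 mL
Drug remaining = 35.61702 mL × 4.548387 mg/mL = 162 mg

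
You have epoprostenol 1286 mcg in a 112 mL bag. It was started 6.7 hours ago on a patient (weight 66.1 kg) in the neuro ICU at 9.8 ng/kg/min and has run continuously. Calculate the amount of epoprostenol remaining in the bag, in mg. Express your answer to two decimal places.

1.03 mg

Dose = 9.8 ng/kg/min × 66.1 kg = 647.78 ng/min
647.78 ng/min × 60 min/hr = 38866.8 ng/hr
Concentration = 1286 mcg ÷ 112 mL = 11.48214 mcg/mL = 11482.14 ng/mL
Rate = 38866.8 ng/hr ÷ 11482.14 ng/mL = 3.384978 mL/hr
Volume infused = 3.384978 mL/hr × 6.7 hr = 22.67935 mL
Volume remaining = 112 − 22.67935 = 89.32065 mL
Drug remaining = 89.32065 mL × 11482.14 ng/mL = 1025592 ng = 1.025592 mg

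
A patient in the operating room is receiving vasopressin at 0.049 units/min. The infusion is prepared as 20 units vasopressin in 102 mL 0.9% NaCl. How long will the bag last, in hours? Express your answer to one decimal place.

6.8 hours

0.049 units/min × 60 min/hr = 2.94 units/hr
Concentration = 20 units ÷ 102 mL = 0.1960784 units/mL
Rate = 2.94 units/hr ÷ 0.1960784 units/mL = 14.994 mL/hr
Duration = 102 mL ÷ 14.994 mL/hr = 6.802721 hr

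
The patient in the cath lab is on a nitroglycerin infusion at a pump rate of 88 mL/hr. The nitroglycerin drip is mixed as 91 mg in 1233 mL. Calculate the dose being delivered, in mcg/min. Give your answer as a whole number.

108 mcg/min

Concentration = 91 mg ÷ 1233 mL = 0.07380373 mg/mL = 73.80373 mcg/mL
Drug rate = 88 mL/hr × 73.80373 mcg/mL = 6494.728 mcg/hr
6494.728 mcg/hr ÷ 60 min/hr = 108.2455 mcg/min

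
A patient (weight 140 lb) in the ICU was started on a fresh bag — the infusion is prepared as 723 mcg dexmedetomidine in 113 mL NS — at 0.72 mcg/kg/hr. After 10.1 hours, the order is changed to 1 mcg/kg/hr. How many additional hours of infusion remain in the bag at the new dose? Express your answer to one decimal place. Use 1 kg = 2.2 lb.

4.1 hours

Initial rate:
Weight = 140 lb ÷ 2.2 lb/kg = 63.63636 kg
Dose = 0.72 mcg/kg/hr × 63.63636 kg = 45.81818 mcg/hr
Concentration = 723 mcg ÷ 113 mL = 6.39823 mcg/mL
Rate = 45.81818 mcg/hr ÷ 6.39823 mcg/mL = 7.161071 mL/hr
Volume infused so far = 7.161071 mL/hr × 10.1 hr = 72.32682 mL
Volume remaining = 113 − 72.32682 = 40.67318 mL
New rate:
Dose = 1 mcg/kg/hr × 63.63636 kg = 63.63636 mcg/hr
Rate = 63.63636 mcg/hr ÷ 6.39823 mcg/mL = 9.945932 mL/hr
Time remaining = 40.67318 mL ÷ 9.945932 mL/hr = 4.089429 hr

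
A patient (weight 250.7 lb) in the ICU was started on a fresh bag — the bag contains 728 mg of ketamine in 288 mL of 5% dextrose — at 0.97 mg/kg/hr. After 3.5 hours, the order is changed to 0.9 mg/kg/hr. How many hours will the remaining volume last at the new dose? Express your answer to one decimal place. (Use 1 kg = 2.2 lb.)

Initial rate:
Weight = 250.7 lb ÷ 2.2 lb/kg = 113.9545 kg
Dose = 0.97 mg/kg/hr × 113.9545 kg = 110.5359 mg/hr
Concentration = 728 mg ÷ 288 mL = 2.527778 mg/mL
Rate = 110.5359 mg/hr ÷ 2.527778 mg/mL = 43.72849 mL/hr
Volume infused so far = 43.72849 mL/hr × 3.5 hr = 153.0497 mL
Volume remaining = 288 − 153.0497 = 134.9503 mL
New rate:
Dose = 0.9 mg/kg/hr × 113.9545 kg = 102.5591 mg/hr
Rate = 102.5591 mg/hr ÷ 2.527778 mg/mL = 40.57283 mL/hr
Time remaining = 134.9503 mL ÷ 40.57283 mL/hr = 3.326125 hr

3.3 hours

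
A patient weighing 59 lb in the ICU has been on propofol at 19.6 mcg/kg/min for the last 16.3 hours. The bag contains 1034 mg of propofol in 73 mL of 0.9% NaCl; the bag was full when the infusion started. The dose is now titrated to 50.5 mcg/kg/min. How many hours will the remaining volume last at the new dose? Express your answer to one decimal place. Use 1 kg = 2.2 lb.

6.4 hours

Initial rate:
Weight = 59 lb ÷ 2.2 lb/kg = 26.81818 kg
Dose = 19.6 mcg/kg/min × 26.81818 kg = 525.6364 mcg/min
525.6364 mcg/min × 60 min/hr = 31538.18 mcg/hr
Concentration = 1034 mg ÷ 73 mL = 14.16438 mg/mL = 14164.38 mcg/mL
Rate = 31538.18 mcg/hr ÷ 14164.38 mcg/mL = 2.226583 mL/hr
Volume infused so far = 2.226583 mL/hr × 16.3 hr = 36.29331 mL
Volume remaining = 73 − 36.29331 = 36.70669 mL
New rate:
Dose = 50.5 mcg/kg/min × 26.81818 kg = 1354.318 mcg/min
1354.318 mcg/min × 60 min/hr = 81259.09 mcg/hr
Rate = 81259.09 mcg/hr ÷ 14164.38 mcg/mL = 5.73686 mL/hr
Time remaining = 36.70669 mL ÷ 5.73686 mL/hr = 6.398393 hr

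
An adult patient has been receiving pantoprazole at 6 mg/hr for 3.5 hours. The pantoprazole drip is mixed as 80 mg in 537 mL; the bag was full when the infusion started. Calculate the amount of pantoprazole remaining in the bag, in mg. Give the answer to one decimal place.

Concentration = 80 mg ÷ 537 mL = 0.1489758 mg/mL
Rate = 6 mg/hr ÷ 0.1489758 mg/mL = 40.275 mL/hr
Volume infused = 40.275 mL/hr × 3.5 hr = 140.9625 mL
Volume remaining = 537 − 140.9625 = 396.0375 mL
Drug remaining = 396.0375 mL × 0.1489758 mg/mL = 59 mg

59.0 mg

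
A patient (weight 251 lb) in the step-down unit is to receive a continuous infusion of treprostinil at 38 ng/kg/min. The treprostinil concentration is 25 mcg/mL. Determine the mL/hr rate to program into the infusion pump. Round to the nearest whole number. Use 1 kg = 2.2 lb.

10 mL/hr

Weight = 251 lb ÷ 2.2 lb/kg = 114.0909 kg
Dose = 38 ng/kg/min × 114.0909 kg = 4335.455 ng/min
4335.455 ng/min × 60 min/hr = 260127.3 ng/hr
Concentration = 25 mcg/mL = 25000 ng/mL
Rate = 260127.3 ng/hr ÷ 25000 ng/mL = 10.40509 mL/hr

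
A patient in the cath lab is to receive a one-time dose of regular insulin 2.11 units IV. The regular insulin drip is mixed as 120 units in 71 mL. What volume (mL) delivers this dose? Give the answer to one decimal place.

Concentration = 120 units ÷ 71 mL = 1.690141 units/mL
Volume = 2.11 units ÷ 1.690141 units/mL = 1.248417 mL

1.2 mL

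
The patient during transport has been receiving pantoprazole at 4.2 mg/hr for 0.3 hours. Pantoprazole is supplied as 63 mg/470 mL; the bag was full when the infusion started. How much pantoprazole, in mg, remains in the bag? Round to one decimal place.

61.7 mg

Concentration = 63 mg ÷ 470 mL = 0.1340426 mg/mL
Rate = 4.2 mg/hr ÷ 0.1340426 mg/mL = 31.33333 mL/hr
Volume infused = 31.33333 mL/hr × 0.3 hr = 9.4 mL
Volume remaining = 470 − 9.4 = 460.6 mL
Drug remaining = 460.6 mL × 0.1340426 mg/mL = 61.74 mg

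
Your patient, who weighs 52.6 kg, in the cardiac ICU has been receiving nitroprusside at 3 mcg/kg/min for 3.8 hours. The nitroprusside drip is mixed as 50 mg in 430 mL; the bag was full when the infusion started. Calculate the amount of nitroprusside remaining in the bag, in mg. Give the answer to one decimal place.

Dose = 3 mcg/kg/min × 52.6 kg = 157.8 mcg/min
157.8 mcg/min × 60 min/hr = 9468 mcg/hr
Concentration = 50 mg ÷ 430 mL = 0.1162791 mg/mL = 116.2791 mcg/mL
Rate = 9468 mcg/hr ÷ 116.2791 mcg/mL = 81.4248 mL/hr
Volume infused = 81.4248 mL/hr × 3.8 hr = 309.4142 mL
Volume remaining = 430 − 309.4142 = 120.5858 mL
Drug remaining = 120.5858 mL × 116.2791 mcg/mL = 14021.6 mcg = 14.0216 mg

14.0 mg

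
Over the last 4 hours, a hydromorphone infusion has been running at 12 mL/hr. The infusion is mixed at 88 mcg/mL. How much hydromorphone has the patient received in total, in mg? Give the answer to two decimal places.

Concentration = 88 mcg/mL = 0.088 mg/mL
Drug rate = 12 mL/hr × 0.088 mg/mL = 1.056 mg/hr
Total = 1.056 mg/hr × 4 hr = 4.224 mg

4.22 mg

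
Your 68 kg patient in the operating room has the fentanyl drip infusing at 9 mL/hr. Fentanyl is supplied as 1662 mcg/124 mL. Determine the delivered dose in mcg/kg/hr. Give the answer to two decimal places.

Concentration = 1662 mcg ÷ 124 mL = 13.40323 mcg/mL
Drug rate = 9 mL/hr × 13.40323 mcg/mL = 120.629 mcg/hr
120.629 mcg/hr ÷ 68 kg = 1.773956 mcg/kg/hr

1.77 mcg/kg/hr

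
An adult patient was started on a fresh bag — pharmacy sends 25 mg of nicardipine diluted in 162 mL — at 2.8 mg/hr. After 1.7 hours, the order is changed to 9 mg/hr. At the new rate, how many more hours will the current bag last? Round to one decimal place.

Initial rate:
Concentration = 25 mg ÷ 162 mL = 0.154321 mg/mL
Rate = 2.8 mg/hr ÷ 0.154321 mg/mL = 18.144 mL/hr
Volume infused so far = 18.144 mL/hr × 1.7 hr = 30.8448 mL
Volume remaining = 162 − 30.8448 = 131.1552 mL
New rate:
Rate = 9 mg/hr ÷ 0.154321 mg/mL = 58.32 mL/hr
Time remaining = 131.1552 mL ÷ 58.32 mL/hr = 2.248889 hr

2.2 hours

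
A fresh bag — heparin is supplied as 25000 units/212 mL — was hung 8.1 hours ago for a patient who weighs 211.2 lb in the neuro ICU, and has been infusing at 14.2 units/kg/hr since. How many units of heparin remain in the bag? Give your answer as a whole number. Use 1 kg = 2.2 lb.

13958 units

Weight = 211.2 lb ÷ 2.2 lb/kg = 96 kg
Dose = 14.2 units/kg/hr × 96 kg = 1363.2 units/hr
Concentration = 25000 units ÷ 212 mL = 117.9245 units/mL
Rate = 1363.2 units/hr ÷ 117.9245 units/mL = 11.55994 mL/hr
Volume infused = 11.55994 mL/hr × 8.1 hr = 93.63548 mL
Volume remaining = 212 − 93.63548 = 118.3645 mL
Drug remaining = 118.3645 mL × 117.9245 units/mL = 13958.08 units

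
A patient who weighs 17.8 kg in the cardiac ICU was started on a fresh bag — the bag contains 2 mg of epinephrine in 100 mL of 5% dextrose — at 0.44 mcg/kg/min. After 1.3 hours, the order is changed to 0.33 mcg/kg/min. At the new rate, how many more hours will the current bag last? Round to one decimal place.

Initial rate:
Dose = 0.44 mcg/kg/min × 17.8 kg = 7.832 mcg/min
7.832 mcg/min × 60 min/hr = 469.92 mcg/hr
Concentration = 2 mg ÷ 100 mL = 0.02 mg/mL = 20 mcg/mL
Rate = 469.92 mcg/hr ÷ 20 mcg/mL = 23.496 mL/hr
Volume infused so far = 23.496 mL/hr × 1.3 hr = 30.5448 mL
Volume remaining = 100 − 30.5448 = 69.4552 mL
New rate:
Dose = 0.33 mcg/kg/min × 17.8 kg = 5.874 mcg/min
5.874 mcg/min × 60 min/hr = 352.44 mcg/hr
Rate = 352.44 mcg/hr ÷ 20 mcg/mL = 17.622 mL/hr
Time remaining = 69.4552 mL ÷ 17.622 mL/hr = 3.941391 hr

3.9 hours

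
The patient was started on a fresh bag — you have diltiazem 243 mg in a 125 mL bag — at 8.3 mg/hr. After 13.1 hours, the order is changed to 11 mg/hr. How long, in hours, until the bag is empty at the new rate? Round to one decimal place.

12.2 hours

Initial rate:
Concentration = 243 mg ÷ 125 mL = 1.944 mg/mL
Rate = 8.3 mg/hr ÷ 1.944 mg/mL = 4.269547 mL/hr
Volume infused so far = 4.269547 mL/hr × 13.1 hr = 55.93107 mL
Volume remaining = 125 − 55.93107 = 69.06893 mL
New rate:
Rate = 11 mg/hr ÷ 1.944 mg/mL = 5.658436 mL/hr
Time remaining = 69.06893 mL ÷ 5.658436 mL/hr = 12.20636 hr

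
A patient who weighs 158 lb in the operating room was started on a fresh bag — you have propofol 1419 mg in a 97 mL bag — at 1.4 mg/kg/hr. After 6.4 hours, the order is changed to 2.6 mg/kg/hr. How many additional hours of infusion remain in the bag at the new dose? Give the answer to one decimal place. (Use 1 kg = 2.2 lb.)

Initial rate:
Weight = 158 lb ÷ 2.2 lb/kg = 71.81818 kg
Dose = 1.4 mg/kg/hr × 71.81818 kg = 100.5455 mg/hr
Concentration = 1419 mg ÷ 97 mL = 14.62887 mg/mL
Rate = 100.5455 mg/hr ÷ 14.62887 mg/mL = 6.873086 mL/hr
Volume infused so far = 6.873086 mL/hr × 6.4 hr = 43.98775 mL
Volume remaining = 97 − 43.98775 = 53.01225 mL
New rate:
Dose = 2.6 mg/kg/hr × 71.81818 kg = 186.7273 mg/hr
Rate = 186.7273 mg/hr ÷ 14.62887 mg/mL = 12.7643 mL/hr
Time remaining = 53.01225 mL ÷ 12.7643 mL/hr = 4.153165 hr

4.2 hours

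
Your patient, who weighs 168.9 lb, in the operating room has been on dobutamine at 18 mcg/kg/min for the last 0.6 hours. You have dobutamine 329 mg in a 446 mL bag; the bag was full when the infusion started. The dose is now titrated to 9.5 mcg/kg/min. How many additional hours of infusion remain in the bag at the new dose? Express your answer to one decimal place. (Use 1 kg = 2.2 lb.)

6.4 hours

Initial rate:
Weight = 168.9 lb ÷ 2.2 lb/kg = 76.77273 kg
Dose = 18 mcg/kg/min × 76.77273 kg = 1381.909 mcg/min
1381.909 mcg/min × 60 min/hr = 82914.55 mcg/hr
Concentration = 329 mg ÷ 446 mL = 0.7376682 mg/mL = 737.6682 mcg/mL
Rate = 82914.55 mcg/hr ÷ 737.6682 mcg/mL = 112.4009 mL/hr
Volume infused so far = 112.4009 mL/hr × 0.6 hr = 67.44052 mL
Volume remaining = 446 − 67.44052 = 378.5595 mL
New rate:
Dose = 9.5 mcg/kg/min × 76.77273 kg = 729.3409 mcg/min
729.3409 mcg/min × 60 min/hr = 43760.45 mcg/hr
Rate = 43760.45 mcg/hr ÷ 737.6682 mcg/mL = 59.32268 mL/hr
Time remaining = 378.5595 mL ÷ 59.32268 mL/hr = 6.381361 hr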